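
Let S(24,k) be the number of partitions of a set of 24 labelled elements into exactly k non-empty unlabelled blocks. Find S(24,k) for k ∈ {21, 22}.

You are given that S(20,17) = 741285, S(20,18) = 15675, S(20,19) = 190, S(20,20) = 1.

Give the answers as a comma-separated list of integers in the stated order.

2454606, 33902

r21: T_21,18=18×15675+741285=1023435; T_21,19=19×190+15675=19285; T_21,20=20×1+190=210; T_21,21=21×0+1=1
r22: T_22,19=19×19285+1023435=1389850; T_22,20=20×210+19285=23485; T_22,21=21×1+210=231; T_22,22=22×0+1=1
r23: T_23,20=20×23485+1389850=1859550; T_23,21=21×231+23485=28336; T_23,22=22×1+231=253
r24: T_24,21=21×28336+1859550=2454606; T_24,22=22×253+28336=33902
Read S(24,21) = 2454606, S(24,22) = 33902.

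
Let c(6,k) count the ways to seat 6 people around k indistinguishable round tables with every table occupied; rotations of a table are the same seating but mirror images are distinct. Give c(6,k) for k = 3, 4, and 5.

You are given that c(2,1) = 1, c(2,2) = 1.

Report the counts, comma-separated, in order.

r3: T_3,1=2×1+0=2; T_3,2=2×1+1=3; T_3,3=2×0+1=1
r4: T_4,1=3×2+0=6; T_4,2=3×3+2=11; T_4,3=3×1+3=6; T_4,4=3×0+1=1
r5: T_5,2=4×11+6=50; T_5,3=4×6+11=35; T_5,4=4×1+6=10; T_5,5=4×0+1=1
r6: T_6,3=5×35+50=225; T_6,4=5×10+35=85; T_6,5=5×1+10=15
Read c(6,3) = 225, c(6,4) = 85, c(6,5) = 15.

225, 85, 15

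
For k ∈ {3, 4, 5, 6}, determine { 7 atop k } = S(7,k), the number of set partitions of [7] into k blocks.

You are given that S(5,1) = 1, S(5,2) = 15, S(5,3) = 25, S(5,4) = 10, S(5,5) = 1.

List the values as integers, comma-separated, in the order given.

301, 350, 140, 21

r6: T_6,2=2×15+1=31; T_6,3=3×25+15=90; T_6,4=4×10+25=65; T_6,5=5×1+10=15; T_6,6=6×0+1=1
r7: T_7,3=3×90+31=301; T_7,4=4×65+90=350; T_7,5=5×15+65=140; T_7,6=6×1+15=21
Read S(7,3) = 301, S(7,4) = 350, S(7,5) = 140, S(7,6) = 21.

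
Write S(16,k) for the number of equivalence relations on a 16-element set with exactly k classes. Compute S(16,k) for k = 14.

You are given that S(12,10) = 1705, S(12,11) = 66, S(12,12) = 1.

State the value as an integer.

i=13: T(13,11)=1705+11·66=2431 | T(13,12)=66+12·1=78 | T(13,13)=1+13·0=1
i=14: T(14,12)=2431+12·78=3367 | T(14,13)=78+13·1=91 | T(14,14)=1+14·0=1
i=15: T(15,13)=3367+13·91=4550 | T(15,14)=91+14·1=105
i=16: T(16,14)=4550+14·105=6020
Read S(16,14) = 6020.

6020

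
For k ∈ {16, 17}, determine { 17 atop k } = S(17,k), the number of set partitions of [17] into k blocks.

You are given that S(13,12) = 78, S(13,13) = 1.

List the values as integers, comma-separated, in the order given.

@14  (14,13):1·13+78→91, (14,14):0·14+1→1
@15  (15,14):1·14+91→105, (15,15):0·15+1→1
@16  (16,15):1·15+105→120, (16,16):0·16+1→1
@17  (17,16):1·16+120→136, (17,17):0·17+1→1
Read S(17,16) = 136, S(17,17) = 1.

136, 1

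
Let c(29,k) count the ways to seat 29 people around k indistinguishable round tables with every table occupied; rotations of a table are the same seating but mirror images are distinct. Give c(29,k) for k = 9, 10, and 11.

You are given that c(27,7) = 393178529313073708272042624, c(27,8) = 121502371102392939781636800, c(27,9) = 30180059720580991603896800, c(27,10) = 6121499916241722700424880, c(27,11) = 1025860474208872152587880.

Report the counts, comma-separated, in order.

i=28: T(28,8)=393178529313073708272042624+27·121502371102392939781636800=3673742549077683082376236224 | T(28,9)=121502371102392939781636800+27·30180059720580991603896800=936363983558079713086850400 | T(28,10)=30180059720580991603896800+27·6121499916241722700424880=195460557459107504515368560 | T(28,11)=6121499916241722700424880+27·1025860474208872152587880=33819732719881270820297640
i=29: T(29,9)=3673742549077683082376236224+28·936363983558079713086850400=29891934088703915048808047424 | T(29,10)=936363983558079713086850400+28·195460557459107504515368560=6409259592413089839517170080 | T(29,11)=195460557459107504515368560+28·33819732719881270820297640=1142413073615783087483702480
Read c(29,9) = 29891934088703915048808047424, c(29,10) = 6409259592413089839517170080, c(29,11) = 1142413073615783087483702480.

29891934088703915048808047424, 6409259592413089839517170080, 1142413073615783087483702480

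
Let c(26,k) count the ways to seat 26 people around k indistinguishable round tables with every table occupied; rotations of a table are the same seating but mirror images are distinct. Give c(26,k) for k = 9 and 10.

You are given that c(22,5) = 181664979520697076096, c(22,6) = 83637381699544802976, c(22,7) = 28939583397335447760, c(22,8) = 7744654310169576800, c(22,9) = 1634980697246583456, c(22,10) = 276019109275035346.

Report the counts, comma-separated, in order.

1001369304512841374110000, 196928100451110820242880

[23] T[23,6]:22*83637381699544802976+181664979520697076096=2021687376910682741568 · T[23,7]:22*28939583397335447760+83637381699544802976=720308216440924653696 · T[23,8]:22*7744654310169576800+28939583397335447760=199321978221066137360 · T[23,9]:22*1634980697246583456+7744654310169576800=43714229649594412832 · T[23,10]:22*276019109275035346+1634980697246583456=7707401101297361068
[24] T[24,7]:23*720308216440924653696+2021687376910682741568=18588776355051949776576 · T[24,8]:23*199321978221066137360+720308216440924653696=5304713715525445812976 · T[24,9]:23*43714229649594412832+199321978221066137360=1204749260161737632496 · T[24,10]:23*7707401101297361068+43714229649594412832=220984454979433717396
[25] T[25,8]:24*5304713715525445812976+18588776355051949776576=145901905527662649288000 · T[25,9]:24*1204749260161737632496+5304713715525445812976=34218695959407148992880 · T[25,10]:24*220984454979433717396+1204749260161737632496=6508376179668146850000
[26] T[26,9]:25*34218695959407148992880+145901905527662649288000=1001369304512841374110000 · T[26,10]:25*6508376179668146850000+34218695959407148992880=196928100451110820242880
Read c(26,9) = 1001369304512841374110000, c(26,10) = 196928100451110820242880.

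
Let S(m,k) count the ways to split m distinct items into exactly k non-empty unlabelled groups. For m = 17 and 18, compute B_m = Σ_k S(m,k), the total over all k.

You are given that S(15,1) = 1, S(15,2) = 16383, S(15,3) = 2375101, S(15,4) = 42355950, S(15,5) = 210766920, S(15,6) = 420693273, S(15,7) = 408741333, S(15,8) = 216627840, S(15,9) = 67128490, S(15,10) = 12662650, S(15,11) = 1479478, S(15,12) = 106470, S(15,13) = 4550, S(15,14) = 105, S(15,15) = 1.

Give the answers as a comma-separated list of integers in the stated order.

@16  (16,1):1·1+0→1, (16,2):16383·2+1→32767, (16,3):2375101·3+16383→7141686, (16,4):42355950·4+2375101→171798901, (16,5):210766920·5+42355950→1096190550, (16,6):420693273·6+210766920→2734926558, (16,7):408741333·7+420693273→3281882604, (16,8):216627840·8+408741333→2141764053, (16,9):67128490·9+216627840→820784250, (16,10):12662650·10+67128490→193754990, (16,11):1479478·11+12662650→28936908, (16,12):106470·12+1479478→2757118, (16,13):4550·13+106470→165620, (16,14):105·14+4550→6020, (16,15):1·15+105→120, (16,16):0·16+1→1
@17  (17,1):1·1+0→1, (17,2):32767·2+1→65535, (17,3):7141686·3+32767→21457825, (17,4):171798901·4+7141686→694337290, (17,5):1096190550·5+171798901→5652751651, (17,6):2734926558·6+1096190550→17505749898, (17,7):3281882604·7+2734926558→25708104786, (17,8):2141764053·8+3281882604→20415995028, (17,9):820784250·9+2141764053→9528822303, (17,10):193754990·10+820784250→2758334150, (17,11):28936908·11+193754990→512060978, (17,12):2757118·12+28936908→62022324, (17,13):165620·13+2757118→4910178, (17,14):6020·14+165620→249900, (17,15):120·15+6020→7820, (17,16):1·16+120→136, (17,17):0·17+1→1
@18  (18,1):1·1+0→1, (18,2):65535·2+1→131071, (18,3):21457825·3+65535→64439010, (18,4):694337290·4+21457825→2798806985, (18,5):5652751651·5+694337290→28958095545, (18,6):17505749898·6+5652751651→110687251039, (18,7):25708104786·7+17505749898→197462483400, (18,8):20415995028·8+25708104786→189036065010, (18,9):9528822303·9+20415995028→106175395755, (18,10):2758334150·10+9528822303→37112163803, (18,11):512060978·11+2758334150→8391004908, (18,12):62022324·12+512060978→1256328866, (18,13):4910178·13+62022324→125854638, (18,14):249900·14+4910178→8408778, (18,15):7820·15+249900→367200, (18,16):136·16+7820→9996, (18,17):1·17+136→153, (18,18):0·18+1→1
B_17 = ΣS(17,k) = 1+65535+21457825+694337290+5652751651+17505749898+25708104786+20415995028+9528822303+2758334150+512060978+62022324+4910178+249900+7820+136+1 = 82864869804
B_18 = ΣS(18,k) = 1+131071+64439010+2798806985+28958095545+110687251039+197462483400+189036065010+106175395755+37112163803+8391004908+1256328866+125854638+8408778+367200+9996+153+1 = 682076806159

82864869804, 682076806159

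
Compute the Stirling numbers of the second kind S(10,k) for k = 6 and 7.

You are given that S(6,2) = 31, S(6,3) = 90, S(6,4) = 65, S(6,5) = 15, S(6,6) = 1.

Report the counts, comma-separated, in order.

@7  (7,3):90·3+31→301, (7,4):65·4+90→350, (7,5):15·5+65→140, (7,6):1·6+15→21, (7,7):0·7+1→1
@8  (8,4):350·4+301→1701, (8,5):140·5+350→1050, (8,6):21·6+140→266, (8,7):1·7+21→28
@9  (9,5):1050·5+1701→6951, (9,6):266·6+1050→2646, (9,7):28·7+266→462
@10  (10,6):2646·6+6951→22827, (10,7):462·7+2646→5880
Read S(10,6) = 22827, S(10,7) = 5880.

22827, 5880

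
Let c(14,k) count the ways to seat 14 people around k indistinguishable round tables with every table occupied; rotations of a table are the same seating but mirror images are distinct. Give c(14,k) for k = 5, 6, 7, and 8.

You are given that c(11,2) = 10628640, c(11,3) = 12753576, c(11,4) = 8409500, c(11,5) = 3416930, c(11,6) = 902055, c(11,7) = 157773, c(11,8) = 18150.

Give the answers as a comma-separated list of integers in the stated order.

9957703756, 3336118786, 790943153, 135036473

i=12: T(12,3)=10628640+11·12753576=150917976 | T(12,4)=12753576+11·8409500=105258076 | T(12,5)=8409500+11·3416930=45995730 | T(12,6)=3416930+11·902055=13339535 | T(12,7)=902055+11·157773=2637558 | T(12,8)=157773+11·18150=357423
i=13: T(13,4)=150917976+12·105258076=1414014888 | T(13,5)=105258076+12·45995730=657206836 | T(13,6)=45995730+12·13339535=206070150 | T(13,7)=13339535+12·2637558=44990231 | T(13,8)=2637558+12·357423=6926634
i=14: T(14,5)=1414014888+13·657206836=9957703756 | T(14,6)=657206836+13·206070150=3336118786 | T(14,7)=206070150+13·44990231=790943153 | T(14,8)=44990231+13·6926634=135036473
Read c(14,5) = 9957703756, c(14,6) = 3336118786, c(14,7) = 790943153, c(14,8) = 135036473.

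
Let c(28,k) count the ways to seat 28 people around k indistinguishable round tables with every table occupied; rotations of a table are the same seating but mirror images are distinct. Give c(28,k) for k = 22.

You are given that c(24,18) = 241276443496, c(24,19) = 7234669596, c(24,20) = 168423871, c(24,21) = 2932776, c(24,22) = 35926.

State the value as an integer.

[25] T[25,19]:24*7234669596+241276443496=414908513800 · T[25,20]:24*168423871+7234669596=11276842500 · T[25,21]:24*2932776+168423871=238810495 · T[25,22]:24*35926+2932776=3795000
[26] T[26,20]:25*11276842500+414908513800=696829576300 · T[26,21]:25*238810495+11276842500=17247104875 · T[26,22]:25*3795000+238810495=333685495
[27] T[27,21]:26*17247104875+696829576300=1145254303050 · T[27,22]:26*333685495+17247104875=25922927745
[28] T[28,22]:27*25922927745+1145254303050=1845173352165
Read c(28,22) = 1845173352165.

1845173352165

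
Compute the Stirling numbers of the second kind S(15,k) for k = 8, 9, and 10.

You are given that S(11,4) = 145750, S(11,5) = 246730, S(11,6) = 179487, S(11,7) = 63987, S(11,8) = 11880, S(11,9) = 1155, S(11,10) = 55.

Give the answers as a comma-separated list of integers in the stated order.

216627840, 67128490, 12662650

[12] T[12,5]:5*246730+145750=1379400 · T[12,6]:6*179487+246730=1323652 · T[12,7]:7*63987+179487=627396 · T[12,8]:8*11880+63987=159027 · T[12,9]:9*1155+11880=22275 · T[12,10]:10*55+1155=1705
[13] T[13,6]:6*1323652+1379400=9321312 · T[13,7]:7*627396+1323652=5715424 · T[13,8]:8*159027+627396=1899612 · T[13,9]:9*22275+159027=359502 · T[13,10]:10*1705+22275=39325
[14] T[14,7]:7*5715424+9321312=49329280 · T[14,8]:8*1899612+5715424=20912320 · T[14,9]:9*359502+1899612=5135130 · T[14,10]:10*39325+359502=752752
[15] T[15,8]:8*20912320+49329280=216627840 · T[15,9]:9*5135130+20912320=67128490 · T[15,10]:10*752752+5135130=12662650
Read S(15,8) = 216627840, S(15,9) = 67128490, S(15,10) = 12662650.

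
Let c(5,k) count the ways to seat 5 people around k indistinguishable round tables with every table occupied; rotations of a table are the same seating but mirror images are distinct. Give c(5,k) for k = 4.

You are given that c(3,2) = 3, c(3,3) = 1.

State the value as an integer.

10

@4  (4,3):1·3+3→6, (4,4):0·3+1→1
@5  (5,4):1·4+6→10
Read c(5,4) = 10.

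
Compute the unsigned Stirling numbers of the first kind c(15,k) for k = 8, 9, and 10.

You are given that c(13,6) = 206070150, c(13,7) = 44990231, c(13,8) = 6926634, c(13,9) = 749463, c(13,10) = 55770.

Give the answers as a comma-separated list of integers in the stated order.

i=14: T(14,7)=206070150+13·44990231=790943153 | T(14,8)=44990231+13·6926634=135036473 | T(14,9)=6926634+13·749463=16669653 | T(14,10)=749463+13·55770=1474473
i=15: T(15,8)=790943153+14·135036473=2681453775 | T(15,9)=135036473+14·16669653=368411615 | T(15,10)=16669653+14·1474473=37312275
Read c(15,8) = 2681453775, c(15,9) = 368411615, c(15,10) = 37312275.

2681453775, 368411615, 37312275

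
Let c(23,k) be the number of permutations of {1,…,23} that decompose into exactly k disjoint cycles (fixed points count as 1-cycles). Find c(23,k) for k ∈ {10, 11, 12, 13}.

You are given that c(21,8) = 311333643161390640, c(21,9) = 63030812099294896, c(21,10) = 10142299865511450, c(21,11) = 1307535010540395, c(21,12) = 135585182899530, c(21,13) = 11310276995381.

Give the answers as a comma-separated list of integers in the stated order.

@22  (22,9):63030812099294896·21+311333643161390640→1634980697246583456, (22,10):10142299865511450·21+63030812099294896→276019109275035346, (22,11):1307535010540395·21+10142299865511450→37600535086859745, (22,12):135585182899530·21+1307535010540395→4154823851430525, (22,13):11310276995381·21+135585182899530→373100999802531
@23  (23,10):276019109275035346·22+1634980697246583456→7707401101297361068, (23,11):37600535086859745·22+276019109275035346→1103230881185949736, (23,12):4154823851430525·22+37600535086859745→129006659818331295, (23,13):373100999802531·22+4154823851430525→12363045847086207
Read c(23,10) = 7707401101297361068, c(23,11) = 1103230881185949736, c(23,12) = 129006659818331295, c(23,13) = 12363045847086207.

7707401101297361068, 1103230881185949736, 129006659818331295, 12363045847086207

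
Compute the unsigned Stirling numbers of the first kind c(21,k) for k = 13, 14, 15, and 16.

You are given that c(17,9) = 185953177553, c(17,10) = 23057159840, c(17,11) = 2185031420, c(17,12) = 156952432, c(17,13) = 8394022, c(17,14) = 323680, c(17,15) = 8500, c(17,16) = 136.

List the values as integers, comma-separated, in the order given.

row 18: T[18][10]=17·23057159840+185953177553=577924894833  T[18][11]=17·2185031420+23057159840=60202693980  T[18][12]=17·156952432+2185031420=4853222764  T[18][13]=17·8394022+156952432=299650806  T[18][14]=17·323680+8394022=13896582  T[18][15]=17·8500+323680=468180  T[18][16]=17·136+8500=10812
row 19: T[19][11]=18·60202693980+577924894833=1661573386473  T[19][12]=18·4853222764+60202693980=147560703732  T[19][13]=18·299650806+4853222764=10246937272  T[19][14]=18·13896582+299650806=549789282  T[19][15]=18·468180+13896582=22323822  T[19][16]=18·10812+468180=662796
row 20: T[20][12]=19·147560703732+1661573386473=4465226757381  T[20][13]=19·10246937272+147560703732=342252511900  T[20][14]=19·549789282+10246937272=20692933630  T[20][15]=19·22323822+549789282=973941900  T[20][16]=19·662796+22323822=34916946
row 21: T[21][13]=20·342252511900+4465226757381=11310276995381  T[21][14]=20·20692933630+342252511900=756111184500  T[21][15]=20·973941900+20692933630=40171771630  T[21][16]=20·34916946+973941900=1672280820
Read c(21,13) = 11310276995381, c(21,14) = 756111184500, c(21,15) = 40171771630, c(21,16) = 1672280820.

11310276995381, 756111184500, 40171771630, 1672280820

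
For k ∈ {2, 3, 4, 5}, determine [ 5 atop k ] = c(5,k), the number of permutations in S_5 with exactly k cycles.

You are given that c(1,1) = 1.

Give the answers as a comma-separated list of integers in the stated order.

50, 35, 10, 1

i=2: T(2,1)=0+1·1=1 | T(2,2)=1+1·0=1
i=3: T(3,1)=0+2·1=2 | T(3,2)=1+2·1=3 | T(3,3)=1+2·0=1
i=4: T(4,1)=0+3·2=6 | T(4,2)=2+3·3=11 | T(4,3)=3+3·1=6 | T(4,4)=1+3·0=1
i=5: T(5,2)=6+4·11=50 | T(5,3)=11+4·6=35 | T(5,4)=6+4·1=10 | T(5,5)=1+4·0=1
Read c(5,2) = 50, c(5,3) = 35, c(5,4) = 10, c(5,5) = 1.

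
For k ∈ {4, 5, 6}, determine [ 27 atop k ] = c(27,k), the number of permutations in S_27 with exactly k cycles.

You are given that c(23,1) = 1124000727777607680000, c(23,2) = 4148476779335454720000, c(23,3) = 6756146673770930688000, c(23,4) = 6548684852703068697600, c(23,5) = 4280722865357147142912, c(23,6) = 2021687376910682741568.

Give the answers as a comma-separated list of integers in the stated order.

2761307967193712729035776000, 1945067308917524165279692800, 1000903392113435450162625024

@24  (24,1):1124000727777607680000·23+0→25852016738884976640000, (24,2):4148476779335454720000·23+1124000727777607680000→96538966652493066240000, (24,3):6756146673770930688000·23+4148476779335454720000→159539850276066860544000, (24,4):6548684852703068697600·23+6756146673770930688000→157375898285941510732800, (24,5):4280722865357147142912·23+6548684852703068697600→105005310755917452984576, (24,6):2021687376910682741568·23+4280722865357147142912→50779532534302850198976
@25  (25,2):96538966652493066240000·24+25852016738884976640000→2342787216398718566400000, (25,3):159539850276066860544000·24+96538966652493066240000→3925495373278097719296000, (25,4):157375898285941510732800·24+159539850276066860544000→3936561409138663118131200, (25,5):105005310755917452984576·24+157375898285941510732800→2677503356427960382362624, (25,6):50779532534302850198976·24+105005310755917452984576→1323714091579185857760000
@26  (26,3):3925495373278097719296000·25+2342787216398718566400000→100480171548351161548800000, (26,4):3936561409138663118131200·25+3925495373278097719296000→102339530601744675672576000, (26,5):2677503356427960382362624·25+3936561409138663118131200→70874145319837672677196800, (26,6):1323714091579185857760000·25+2677503356427960382362624→35770355645907606826362624
@27  (27,4):102339530601744675672576000·26+100480171548351161548800000→2761307967193712729035776000, (27,5):70874145319837672677196800·26+102339530601744675672576000→1945067308917524165279692800, (27,6):35770355645907606826362624·26+70874145319837672677196800→1000903392113435450162625024
Read c(27,4) = 2761307967193712729035776000, c(27,5) = 1945067308917524165279692800, c(27,6) = 1000903392113435450162625024.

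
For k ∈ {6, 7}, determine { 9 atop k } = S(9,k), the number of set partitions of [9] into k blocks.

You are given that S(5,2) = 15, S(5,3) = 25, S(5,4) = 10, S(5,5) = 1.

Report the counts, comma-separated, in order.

2646, 462

i=6: T(6,3)=15+3·25=90 | T(6,4)=25+4·10=65 | T(6,5)=10+5·1=15 | T(6,6)=1+6·0=1
i=7: T(7,4)=90+4·65=350 | T(7,5)=65+5·15=140 | T(7,6)=15+6·1=21 | T(7,7)=1+7·0=1
i=8: T(8,5)=350+5·140=1050 | T(8,6)=140+6·21=266 | T(8,7)=21+7·1=28
i=9: T(9,6)=1050+6·266=2646 | T(9,7)=266+7·28=462
Read S(9,6) = 2646, S(9,7) = 462.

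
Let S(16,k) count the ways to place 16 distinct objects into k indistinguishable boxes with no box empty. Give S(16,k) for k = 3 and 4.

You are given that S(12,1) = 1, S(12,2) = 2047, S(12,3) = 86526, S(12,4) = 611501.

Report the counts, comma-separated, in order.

r13: T_13,1=1×1+0=1; T_13,2=2×2047+1=4095; T_13,3=3×86526+2047=261625; T_13,4=4×611501+86526=2532530
r14: T_14,1=1×1+0=1; T_14,2=2×4095+1=8191; T_14,3=3×261625+4095=788970; T_14,4=4×2532530+261625=10391745
r15: T_15,2=2×8191+1=16383; T_15,3=3×788970+8191=2375101; T_15,4=4×10391745+788970=42355950
r16: T_16,3=3×2375101+16383=7141686; T_16,4=4×42355950+2375101=171798901
Read S(16,3) = 7141686, S(16,4) = 171798901.

7141686, 171798901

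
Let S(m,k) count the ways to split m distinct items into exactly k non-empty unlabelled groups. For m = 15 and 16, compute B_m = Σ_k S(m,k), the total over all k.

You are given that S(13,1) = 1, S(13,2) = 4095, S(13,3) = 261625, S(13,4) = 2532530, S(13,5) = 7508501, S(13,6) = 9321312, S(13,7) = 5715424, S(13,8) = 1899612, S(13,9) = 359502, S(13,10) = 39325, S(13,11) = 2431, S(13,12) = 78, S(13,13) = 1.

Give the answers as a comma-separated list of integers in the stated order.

row 14: T[14][1]=1·1+0=1  T[14][2]=2·4095+1=8191  T[14][3]=3·261625+4095=788970  T[14][4]=4·2532530+261625=10391745  T[14][5]=5·7508501+2532530=40075035  T[14][6]=6·9321312+7508501=63436373  T[14][7]=7·5715424+9321312=49329280  T[14][8]=8·1899612+5715424=20912320  T[14][9]=9·359502+1899612=5135130  T[14][10]=10·39325+359502=752752  T[14][11]=11·2431+39325=66066  T[14][12]=12·78+2431=3367  T[14][13]=13·1+78=91  T[14][14]=14·0+1=1
row 15: T[15][1]=1·1+0=1  T[15][2]=2·8191+1=16383  T[15][3]=3·788970+8191=2375101  T[15][4]=4·10391745+788970=42355950  T[15][5]=5·40075035+10391745=210766920  T[15][6]=6·63436373+40075035=420693273  T[15][7]=7·49329280+63436373=408741333  T[15][8]=8·20912320+49329280=216627840  T[15][9]=9·5135130+20912320=67128490  T[15][10]=10·752752+5135130=12662650  T[15][11]=11·66066+752752=1479478  T[15][12]=12·3367+66066=106470  T[15][13]=13·91+3367=4550  T[15][14]=14·1+91=105  T[15][15]=15·0+1=1
row 16: T[16][1]=1·1+0=1  T[16][2]=2·16383+1=32767  T[16][3]=3·2375101+16383=7141686  T[16][4]=4·42355950+2375101=171798901  T[16][5]=5·210766920+42355950=1096190550  T[16][6]=6·420693273+210766920=2734926558  T[16][7]=7·408741333+420693273=3281882604  T[16][8]=8·216627840+408741333=2141764053  T[16][9]=9·67128490+216627840=820784250  T[16][10]=10·12662650+67128490=193754990  T[16][11]=11·1479478+12662650=28936908  T[16][12]=12·106470+1479478=2757118  T[16][13]=13·4550+106470=165620  T[16][14]=14·105+4550=6020  T[16][15]=15·1+105=120  T[16][16]=16·0+1=1
B_15 = ΣS(15,k) = 1+16383+2375101+42355950+210766920+420693273+408741333+216627840+67128490+12662650+1479478+106470+4550+105+1 = 1382958545
B_16 = ΣS(16,k) = 1+32767+7141686+171798901+1096190550+2734926558+3281882604+2141764053+820784250+193754990+28936908+2757118+165620+6020+120+1 = 10480142147

1382958545, 10480142147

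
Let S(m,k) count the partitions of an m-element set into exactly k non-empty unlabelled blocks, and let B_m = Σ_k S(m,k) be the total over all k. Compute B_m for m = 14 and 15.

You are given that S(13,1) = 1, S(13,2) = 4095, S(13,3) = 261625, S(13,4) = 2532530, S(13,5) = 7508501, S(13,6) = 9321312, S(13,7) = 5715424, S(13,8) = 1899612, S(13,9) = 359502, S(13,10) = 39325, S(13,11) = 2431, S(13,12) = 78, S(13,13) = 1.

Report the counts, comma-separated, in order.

r14: T_14,1=1×1+0=1; T_14,2=2×4095+1=8191; T_14,3=3×261625+4095=788970; T_14,4=4×2532530+261625=10391745; T_14,5=5×7508501+2532530=40075035; T_14,6=6×9321312+7508501=63436373; T_14,7=7×5715424+9321312=49329280; T_14,8=8×1899612+5715424=20912320; T_14,9=9×359502+1899612=5135130; T_14,10=10×39325+359502=752752; T_14,11=11×2431+39325=66066; T_14,12=12×78+2431=3367; T_14,13=13×1+78=91; T_14,14=14×0+1=1
r15: T_15,1=1×1+0=1; T_15,2=2×8191+1=16383; T_15,3=3×788970+8191=2375101; T_15,4=4×10391745+788970=42355950; T_15,5=5×40075035+10391745=210766920; T_15,6=6×63436373+40075035=420693273; T_15,7=7×49329280+63436373=408741333; T_15,8=8×20912320+49329280=216627840; T_15,9=9×5135130+20912320=67128490; T_15,10=10×752752+5135130=12662650; T_15,11=11×66066+752752=1479478; T_15,12=12×3367+66066=106470; T_15,13=13×91+3367=4550; T_15,14=14×1+91=105; T_15,15=15×0+1=1
B_14 = ΣS(14,k) = 1+8191+788970+10391745+40075035+63436373+49329280+20912320+5135130+752752+66066+3367+91+1 = 190899322
B_15 = ΣS(15,k) = 1+16383+2375101+42355950+210766920+420693273+408741333+216627840+67128490+12662650+1479478+106470+4550+105+1 = 1382958545

190899322, 1382958545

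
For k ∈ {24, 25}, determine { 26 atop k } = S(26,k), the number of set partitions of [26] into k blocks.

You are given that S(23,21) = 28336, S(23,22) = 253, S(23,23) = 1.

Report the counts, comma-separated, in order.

r24: T_24,22=22×253+28336=33902; T_24,23=23×1+253=276; T_24,24=24×0+1=1
r25: T_25,23=23×276+33902=40250; T_25,24=24×1+276=300; T_25,25=25×0+1=1
r26: T_26,24=24×300+40250=47450; T_26,25=25×1+300=325
Read S(26,24) = 47450, S(26,25) = 325.

47450, 325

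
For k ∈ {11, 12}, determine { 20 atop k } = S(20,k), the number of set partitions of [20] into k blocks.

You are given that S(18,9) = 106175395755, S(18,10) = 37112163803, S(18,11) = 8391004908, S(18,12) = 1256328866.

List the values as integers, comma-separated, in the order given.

1900842429486, 411016633391

[19] T[19,10]:10*37112163803+106175395755=477297033785 · T[19,11]:11*8391004908+37112163803=129413217791 · T[19,12]:12*1256328866+8391004908=23466951300
[20] T[20,11]:11*129413217791+477297033785=1900842429486 · T[20,12]:12*23466951300+129413217791=411016633391
Read S(20,11) = 1900842429486, S(20,12) = 411016633391.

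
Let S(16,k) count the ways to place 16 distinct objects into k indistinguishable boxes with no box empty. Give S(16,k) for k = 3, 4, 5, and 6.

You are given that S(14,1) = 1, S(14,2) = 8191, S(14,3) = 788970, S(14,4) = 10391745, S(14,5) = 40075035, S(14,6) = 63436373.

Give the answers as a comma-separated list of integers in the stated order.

7141686, 171798901, 1096190550, 2734926558

r15: T_15,2=2×8191+1=16383; T_15,3=3×788970+8191=2375101; T_15,4=4×10391745+788970=42355950; T_15,5=5×40075035+10391745=210766920; T_15,6=6×63436373+40075035=420693273
r16: T_16,3=3×2375101+16383=7141686; T_16,4=4×42355950+2375101=171798901; T_16,5=5×210766920+42355950=1096190550; T_16,6=6×420693273+210766920=2734926558
Read S(16,3) = 7141686, S(16,4) = 171798901, S(16,5) = 1096190550, S(16,6) = 2734926558.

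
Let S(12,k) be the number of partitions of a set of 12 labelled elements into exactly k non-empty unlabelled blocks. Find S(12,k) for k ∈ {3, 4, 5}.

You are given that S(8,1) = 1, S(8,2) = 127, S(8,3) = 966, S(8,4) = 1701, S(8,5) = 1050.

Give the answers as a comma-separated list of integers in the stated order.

86526, 611501, 1379400

@9  (9,1):1·1+0→1, (9,2):127·2+1→255, (9,3):966·3+127→3025, (9,4):1701·4+966→7770, (9,5):1050·5+1701→6951
@10  (10,1):1·1+0→1, (10,2):255·2+1→511, (10,3):3025·3+255→9330, (10,4):7770·4+3025→34105, (10,5):6951·5+7770→42525
@11  (11,2):511·2+1→1023, (11,3):9330·3+511→28501, (11,4):34105·4+9330→145750, (11,5):42525·5+34105→246730
@12  (12,3):28501·3+1023→86526, (12,4):145750·4+28501→611501, (12,5):246730·5+145750→1379400
Read S(12,3) = 86526, S(12,4) = 611501, S(12,5) = 1379400.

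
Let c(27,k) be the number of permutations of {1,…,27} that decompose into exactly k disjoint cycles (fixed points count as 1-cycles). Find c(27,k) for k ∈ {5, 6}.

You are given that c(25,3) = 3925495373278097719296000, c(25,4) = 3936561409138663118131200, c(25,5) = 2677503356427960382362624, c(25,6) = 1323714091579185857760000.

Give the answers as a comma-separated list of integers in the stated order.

[26] T[26,4]:25*3936561409138663118131200+3925495373278097719296000=102339530601744675672576000 · T[26,5]:25*2677503356427960382362624+3936561409138663118131200=70874145319837672677196800 · T[26,6]:25*1323714091579185857760000+2677503356427960382362624=35770355645907606826362624
[27] T[27,5]:26*70874145319837672677196800+102339530601744675672576000=1945067308917524165279692800 · T[27,6]:26*35770355645907606826362624+70874145319837672677196800=1000903392113435450162625024
Read c(27,5) = 1945067308917524165279692800, c(27,6) = 1000903392113435450162625024.

1945067308917524165279692800, 1000903392113435450162625024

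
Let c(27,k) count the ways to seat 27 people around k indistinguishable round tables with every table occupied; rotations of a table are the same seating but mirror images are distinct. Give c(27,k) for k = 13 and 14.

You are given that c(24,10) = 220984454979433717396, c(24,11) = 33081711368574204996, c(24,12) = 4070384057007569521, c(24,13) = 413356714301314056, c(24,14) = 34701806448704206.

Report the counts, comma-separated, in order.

16778377273555183648050, 1654339178844590073615

row 25: T[25][11]=24·33081711368574204996+220984454979433717396=1014945527825214637300  T[25][12]=24·4070384057007569521+33081711368574204996=130770928736755873500  T[25][13]=24·413356714301314056+4070384057007569521=13990945200239106865  T[25][14]=24·34701806448704206+413356714301314056=1246200069070215000
row 26: T[26][12]=25·130770928736755873500+1014945527825214637300=4284218746244111474800  T[26][13]=25·13990945200239106865+130770928736755873500=480544558742733545125  T[26][14]=25·1246200069070215000+13990945200239106865=45145946926994481865
row 27: T[27][13]=26·480544558742733545125+4284218746244111474800=16778377273555183648050  T[27][14]=26·45145946926994481865+480544558742733545125=1654339178844590073615
Read c(27,13) = 16778377273555183648050, c(27,14) = 1654339178844590073615.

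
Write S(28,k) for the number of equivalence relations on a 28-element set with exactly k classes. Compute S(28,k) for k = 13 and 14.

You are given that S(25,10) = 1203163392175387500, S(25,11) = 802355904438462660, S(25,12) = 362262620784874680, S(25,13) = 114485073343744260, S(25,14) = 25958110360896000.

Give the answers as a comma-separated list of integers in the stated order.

@26  (26,11):802355904438462660·11+1203163392175387500→10029078340998476760, (26,12):362262620784874680·12+802355904438462660→5149507353856958820, (26,13):114485073343744260·13+362262620784874680→1850568574253550060, (26,14):25958110360896000·14+114485073343744260→477898618396288260
@27  (27,12):5149507353856958820·12+10029078340998476760→71823166587281982600, (27,13):1850568574253550060·13+5149507353856958820→29206898819153109600, (27,14):477898618396288260·14+1850568574253550060→8541149231801585700
@28  (28,13):29206898819153109600·13+71823166587281982600→451512851236272407400, (28,14):8541149231801585700·14+29206898819153109600→148782988064375309400
Read S(28,13) = 451512851236272407400, S(28,14) = 148782988064375309400.

451512851236272407400, 148782988064375309400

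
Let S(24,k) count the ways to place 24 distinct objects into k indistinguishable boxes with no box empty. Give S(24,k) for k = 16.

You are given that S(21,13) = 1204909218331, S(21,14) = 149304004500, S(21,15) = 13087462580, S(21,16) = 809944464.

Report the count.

20677182465555

row 22: T[22][14]=14·149304004500+1204909218331=3295165281331  T[22][15]=15·13087462580+149304004500=345615943200  T[22][16]=16·809944464+13087462580=26046574004
row 23: T[23][15]=15·345615943200+3295165281331=8479404429331  T[23][16]=16·26046574004+345615943200=762361127264
row 24: T[24][16]=16·762361127264+8479404429331=20677182465555
Read S(24,16) = 20677182465555.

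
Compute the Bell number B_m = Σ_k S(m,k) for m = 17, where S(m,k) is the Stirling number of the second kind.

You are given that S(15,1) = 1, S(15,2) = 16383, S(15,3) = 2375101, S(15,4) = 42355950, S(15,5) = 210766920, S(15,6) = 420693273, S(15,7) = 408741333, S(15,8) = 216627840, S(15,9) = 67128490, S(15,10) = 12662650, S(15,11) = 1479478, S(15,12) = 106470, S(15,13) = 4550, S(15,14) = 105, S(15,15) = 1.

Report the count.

@16  (16,1):1·1+0→1, (16,2):16383·2+1→32767, (16,3):2375101·3+16383→7141686, (16,4):42355950·4+2375101→171798901, (16,5):210766920·5+42355950→1096190550, (16,6):420693273·6+210766920→2734926558, (16,7):408741333·7+420693273→3281882604, (16,8):216627840·8+408741333→2141764053, (16,9):67128490·9+216627840→820784250, (16,10):12662650·10+67128490→193754990, (16,11):1479478·11+12662650→28936908, (16,12):106470·12+1479478→2757118, (16,13):4550·13+106470→165620, (16,14):105·14+4550→6020, (16,15):1·15+105→120, (16,16):0·16+1→1
@17  (17,1):1·1+0→1, (17,2):32767·2+1→65535, (17,3):7141686·3+32767→21457825, (17,4):171798901·4+7141686→694337290, (17,5):1096190550·5+171798901→5652751651, (17,6):2734926558·6+1096190550→17505749898, (17,7):3281882604·7+2734926558→25708104786, (17,8):2141764053·8+3281882604→20415995028, (17,9):820784250·9+2141764053→9528822303, (17,10):193754990·10+820784250→2758334150, (17,11):28936908·11+193754990→512060978, (17,12):2757118·12+28936908→62022324, (17,13):165620·13+2757118→4910178, (17,14):6020·14+165620→249900, (17,15):120·15+6020→7820, (17,16):1·16+120→136, (17,17):0·17+1→1
B_17 = ΣS(17,k) = 1+65535+21457825+694337290+5652751651+17505749898+25708104786+20415995028+9528822303+2758334150+512060978+62022324+4910178+249900+7820+136+1 = 82864869804

82864869804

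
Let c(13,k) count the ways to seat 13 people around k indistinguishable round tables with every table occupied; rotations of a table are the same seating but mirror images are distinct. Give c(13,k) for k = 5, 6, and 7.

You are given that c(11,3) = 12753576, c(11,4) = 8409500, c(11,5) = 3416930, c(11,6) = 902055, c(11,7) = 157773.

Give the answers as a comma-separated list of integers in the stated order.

[12] T[12,4]:11*8409500+12753576=105258076 · T[12,5]:11*3416930+8409500=45995730 · T[12,6]:11*902055+3416930=13339535 · T[12,7]:11*157773+902055=2637558
[13] T[13,5]:12*45995730+105258076=657206836 · T[13,6]:12*13339535+45995730=206070150 · T[13,7]:12*2637558+13339535=44990231
Read c(13,5) = 657206836, c(13,6) = 206070150, c(13,7) = 44990231.

657206836, 206070150, 44990231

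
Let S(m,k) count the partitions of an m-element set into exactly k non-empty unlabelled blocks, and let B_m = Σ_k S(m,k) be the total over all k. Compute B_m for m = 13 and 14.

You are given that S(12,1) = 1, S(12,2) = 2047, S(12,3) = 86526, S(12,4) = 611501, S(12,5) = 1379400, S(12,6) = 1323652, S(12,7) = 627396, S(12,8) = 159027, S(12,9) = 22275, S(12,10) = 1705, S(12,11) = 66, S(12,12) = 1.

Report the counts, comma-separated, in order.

[13] T[13,1]:1*1+0=1 · T[13,2]:2*2047+1=4095 · T[13,3]:3*86526+2047=261625 · T[13,4]:4*611501+86526=2532530 · T[13,5]:5*1379400+611501=7508501 · T[13,6]:6*1323652+1379400=9321312 · T[13,7]:7*627396+1323652=5715424 · T[13,8]:8*159027+627396=1899612 · T[13,9]:9*22275+159027=359502 · T[13,10]:10*1705+22275=39325 · T[13,11]:11*66+1705=2431 · T[13,12]:12*1+66=78 · T[13,13]:13*0+1=1
[14] T[14,1]:1*1+0=1 · T[14,2]:2*4095+1=8191 · T[14,3]:3*261625+4095=788970 · T[14,4]:4*2532530+261625=10391745 · T[14,5]:5*7508501+2532530=40075035 · T[14,6]:6*9321312+7508501=63436373 · T[14,7]:7*5715424+9321312=49329280 · T[14,8]:8*1899612+5715424=20912320 · T[14,9]:9*359502+1899612=5135130 · T[14,10]:10*39325+359502=752752 · T[14,11]:11*2431+39325=66066 · T[14,12]:12*78+2431=3367 · T[14,13]:13*1+78=91 · T[14,14]:14*0+1=1
B_13 = ΣS(13,k) = 1+4095+261625+2532530+7508501+9321312+5715424+1899612+359502+39325+2431+78+1 = 27644437
B_14 = ΣS(14,k) = 1+8191+788970+10391745+40075035+63436373+49329280+20912320+5135130+752752+66066+3367+91+1 = 190899322

27644437, 190899322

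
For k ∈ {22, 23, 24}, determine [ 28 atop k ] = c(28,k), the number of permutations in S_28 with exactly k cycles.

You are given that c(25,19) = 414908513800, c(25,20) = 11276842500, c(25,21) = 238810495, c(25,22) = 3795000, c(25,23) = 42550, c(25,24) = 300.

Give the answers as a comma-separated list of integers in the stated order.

[26] T[26,20]:25*11276842500+414908513800=696829576300 · T[26,21]:25*238810495+11276842500=17247104875 · T[26,22]:25*3795000+238810495=333685495 · T[26,23]:25*42550+3795000=4858750 · T[26,24]:25*300+42550=50050
[27] T[27,21]:26*17247104875+696829576300=1145254303050 · T[27,22]:26*333685495+17247104875=25922927745 · T[27,23]:26*4858750+333685495=460012995 · T[27,24]:26*50050+4858750=6160050
[28] T[28,22]:27*25922927745+1145254303050=1845173352165 · T[28,23]:27*460012995+25922927745=38343278610 · T[28,24]:27*6160050+460012995=626334345
Read c(28,22) = 1845173352165, c(28,23) = 38343278610, c(28,24) = 626334345.

1845173352165, 38343278610, 626334345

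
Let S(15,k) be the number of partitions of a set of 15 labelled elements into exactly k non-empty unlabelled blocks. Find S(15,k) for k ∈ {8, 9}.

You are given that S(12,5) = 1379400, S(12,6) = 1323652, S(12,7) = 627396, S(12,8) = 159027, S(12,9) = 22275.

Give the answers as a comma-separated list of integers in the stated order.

216627840, 67128490

@13  (13,6):1323652·6+1379400→9321312, (13,7):627396·7+1323652→5715424, (13,8):159027·8+627396→1899612, (13,9):22275·9+159027→359502
@14  (14,7):5715424·7+9321312→49329280, (14,8):1899612·8+5715424→20912320, (14,9):359502·9+1899612→5135130
@15  (15,8):20912320·8+49329280→216627840, (15,9):5135130·9+20912320→67128490
Read S(15,8) = 216627840, S(15,9) = 67128490.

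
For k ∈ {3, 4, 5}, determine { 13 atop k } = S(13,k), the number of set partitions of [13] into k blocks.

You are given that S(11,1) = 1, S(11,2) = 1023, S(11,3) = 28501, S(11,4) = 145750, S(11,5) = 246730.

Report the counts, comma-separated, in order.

261625, 2532530, 7508501

[12] T[12,2]:2*1023+1=2047 · T[12,3]:3*28501+1023=86526 · T[12,4]:4*145750+28501=611501 · T[12,5]:5*246730+145750=1379400
[13] T[13,3]:3*86526+2047=261625 · T[13,4]:4*611501+86526=2532530 · T[13,5]:5*1379400+611501=7508501
Read S(13,3) = 261625, S(13,4) = 2532530, S(13,5) = 7508501.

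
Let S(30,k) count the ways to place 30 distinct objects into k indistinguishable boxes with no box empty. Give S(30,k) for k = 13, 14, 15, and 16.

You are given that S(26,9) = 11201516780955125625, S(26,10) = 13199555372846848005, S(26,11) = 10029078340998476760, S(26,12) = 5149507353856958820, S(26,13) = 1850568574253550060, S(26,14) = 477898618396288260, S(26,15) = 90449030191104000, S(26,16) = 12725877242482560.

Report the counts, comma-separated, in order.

r27: T_27,10=10×13199555372846848005+11201516780955125625=143197070509423605675; T_27,11=11×10029078340998476760+13199555372846848005=123519417123830092365; T_27,12=12×5149507353856958820+10029078340998476760=71823166587281982600; T_27,13=13×1850568574253550060+5149507353856958820=29206898819153109600; T_27,14=14×477898618396288260+1850568574253550060=8541149231801585700; T_27,15=15×90449030191104000+477898618396288260=1834634071262848260; T_27,16=16×12725877242482560+90449030191104000=294063066070824960
r28: T_28,11=11×123519417123830092365+143197070509423605675=1501910658871554621690; T_28,12=12×71823166587281982600+123519417123830092365=985397416171213883565; T_28,13=13×29206898819153109600+71823166587281982600=451512851236272407400; T_28,14=14×8541149231801585700+29206898819153109600=148782988064375309400; T_28,15=15×1834634071262848260+8541149231801585700=36060660300744309600; T_28,16=16×294063066070824960+1834634071262848260=6539643128396047620
r29: T_29,12=12×985397416171213883565+1501910658871554621690=13326679652926121224470; T_29,13=13×451512851236272407400+985397416171213883565=6855064482242755179765; T_29,14=14×148782988064375309400+451512851236272407400=2534474684137526739000; T_29,15=15×36060660300744309600+148782988064375309400=689692892575539953400; T_29,16=16×6539643128396047620+36060660300744309600=140694950355081071520
r30: T_30,13=13×6855064482242755179765+13326679652926121224470=102442517922081938561415; T_30,14=14×2534474684137526739000+6855064482242755179765=42337710060168129525765; T_30,15=15×689692892575539953400+2534474684137526739000=12879868072770626040000; T_30,16=16×140694950355081071520+689692892575539953400=2940812098256837097720
Read S(30,13) = 102442517922081938561415, S(30,14) = 42337710060168129525765, S(30,15) = 12879868072770626040000, S(30,16) = 2940812098256837097720.

102442517922081938561415, 42337710060168129525765, 12879868072770626040000, 2940812098256837097720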